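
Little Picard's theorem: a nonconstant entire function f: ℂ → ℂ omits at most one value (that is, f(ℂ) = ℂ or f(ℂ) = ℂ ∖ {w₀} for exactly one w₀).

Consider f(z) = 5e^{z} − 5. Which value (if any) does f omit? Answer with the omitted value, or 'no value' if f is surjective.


Little Picard bounds the complement of f(ℂ) to at most one point.
e^{z} is never zero on ℂ, so 5·e^{z} takes every value in ℂ ∖ {0}. Adding -5 shifts the range to ℂ ∖ {-5}. Thus f omits exactly the value -5.

Omitted value: -5.


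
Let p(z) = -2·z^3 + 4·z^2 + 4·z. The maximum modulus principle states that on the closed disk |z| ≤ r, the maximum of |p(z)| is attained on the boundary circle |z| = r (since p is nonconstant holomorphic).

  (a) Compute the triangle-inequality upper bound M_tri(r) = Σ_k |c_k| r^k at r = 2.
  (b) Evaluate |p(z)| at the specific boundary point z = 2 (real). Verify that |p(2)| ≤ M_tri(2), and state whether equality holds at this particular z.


Coefficients: c_0 = 0, c_1 = 4, c_2 = 4, c_3 = -2. Radius r = 2.
Part (a). Triangle bound: M_tri(r) = Σ_k |c_k| r^k
  = |0|·2^0 + |4|·2^1 + |4|·2^2 + |-2|·2^3
  = 0 + 8 + 16 + 16 = 40.
This bounds M(r) := max_{|z|=r} |p(z)| from above; equality holds iff all terms c_k z^k can be made to align in phase at a single z on |z|=r.
Part (b). At z = 2 (real, on the circle |z| = r):
  p(2) = (0)·2^0 + (4)·2^1 + (4)·2^2 + (-2)·2^3 = 8.
  |p(2)| = 8.
Check: |p(2)| = 8 ≤ 40 = M_tri(2). ✓ Equality does not hold at z = 2 (the coefficients have mixed signs, so the terms do not all align in phase there).

M_tri(2) = 40; |p(2)| = 8; equality at z=2: no.


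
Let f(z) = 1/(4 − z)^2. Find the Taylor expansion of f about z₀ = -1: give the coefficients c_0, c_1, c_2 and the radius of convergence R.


Let w = z − z₀, so z = z₀ + w.
Then 4 − z = 4 − (z₀ + w) = (4 − z₀) − w = 5 − w.
f(z) = 1/(5 − w)^2 = (1/(5)^2) · (1 − w/(5))^{−2}.
By the binomial series (1−u)^{−2} = Σ_{n≥0} C(n+1, 1) u^n for |u|<1, with u = w/(5):
  c_n = C(n+1, 1) / (5)^(n+2).
  c_0 = 1/(5)^2 = 1/25.
  c_1 = 2/(5)^3 = 2/125.
  c_2 = 3/(5)^4 = 3/625.
The series is valid for |w/d| < 1, i.e. |z − z₀| < |d|.
Radius of convergence: R = |4 − z₀| = |5| = 5 (distance from z₀ to the singularity z = 4).

c_0 = 1/25, c_1 = 2/125, c_2 = 3/625; R = 5.


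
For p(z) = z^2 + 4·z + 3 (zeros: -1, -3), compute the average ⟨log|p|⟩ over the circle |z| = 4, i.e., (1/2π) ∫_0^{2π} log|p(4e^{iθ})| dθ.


Zeros: -3, -1; r = 4.
Inside |z| < r: -3, -1. Outside (|z| ≥ r): ∅.
p(0) = 3, so log|p(0)| = log(3) = 1.0986.
Apply Jensen: I(r) = log|p(0)| + Σ_k log(r/|z_k|), summed over zeros inside |z| < r.
  log(r/|z_k|) for z_k = -1: log(4/1) = 1.3863
  log(r/|z_k|) for z_k = -3: log(4/3) = 0.2877
Sum over inside zeros: 1.6740.
I(r) = log|p(0)| + (inside sum) = 1.0986 + 1.6740 = 2.7726.
Closed form (all zeros inside, monic): I(r) = n·log(r) = 2·log(4) = 2.7726. ✓

I(r) ≈ 2.7726.


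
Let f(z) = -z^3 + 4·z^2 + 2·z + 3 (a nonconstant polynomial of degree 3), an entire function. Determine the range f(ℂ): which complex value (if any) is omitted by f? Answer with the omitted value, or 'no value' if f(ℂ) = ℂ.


Little Picard bounds the complement of f(ℂ) to at most one point.
For every w ∈ ℂ, the equation p(z) − w = 0 is a nonconstant polynomial in z and hence has at least one root by the fundamental theorem of algebra. So p is surjective onto ℂ, omitting no value.

Omitted value: no value.


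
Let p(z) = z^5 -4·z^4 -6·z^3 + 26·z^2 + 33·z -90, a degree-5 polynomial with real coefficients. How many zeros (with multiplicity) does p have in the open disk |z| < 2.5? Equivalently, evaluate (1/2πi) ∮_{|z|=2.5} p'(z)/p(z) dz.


The zeros of p are: 2, 3, (-2 + 1i), (-2 - 1i), 3.
Their magnitudes are: 2, 3, 2.236, 2.236, 3.
Zeros with |z| < R = 2.5: 2, (-2 + 1i), (-2 - 1i).
Count = 3.
By the argument principle, (1/2πi) ∮_{|z|=R} p'(z)/p(z) dz equals exactly this count.

Number of zeros inside |z| < 2.5: 3.


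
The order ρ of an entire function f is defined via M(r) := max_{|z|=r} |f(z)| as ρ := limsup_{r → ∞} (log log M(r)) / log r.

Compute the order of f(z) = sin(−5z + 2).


sin(w) is a linear combination of e^{iw} and e^{−iw} (or e^w, e^{−w} in the hyperbolic case), so |sin(w)| ≤ e^{|w|}. With w = −5z + 2, |w| ≤ 5|z| + 2 = 5r + 2 on |z| = r, giving M(r) ≤ e^{5r + 2}, so ρ ≤ 1. On a suitable ray (z = it for sin/cos; z = t for sinh/cosh, t real → ∞), |sin(−5z + 2)| grows like e^{5|t|}/2, so ρ ≥ 1. Hence ρ = 1.
Therefore ρ = 1.

Order ρ = 1.


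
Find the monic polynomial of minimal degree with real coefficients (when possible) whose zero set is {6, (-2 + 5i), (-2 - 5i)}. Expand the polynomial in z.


The polynomial is p(z) = ∏_{α ∈ S} (z − α), where S = {6, (-2 + 5i), (-2 - 5i)}.
Expanding the product yields: p(z) = z^3 -2·z^2 + 5·z -174.
Note conjugate pairs combine to real quadratics: (z − (-2+5i))(z − (-2−5i)) = z² + 4z + 29.
The resulting polynomial has degree 3 and real coefficients as required.

p(z) = z^3 -2·z^2 + 5·z -174.


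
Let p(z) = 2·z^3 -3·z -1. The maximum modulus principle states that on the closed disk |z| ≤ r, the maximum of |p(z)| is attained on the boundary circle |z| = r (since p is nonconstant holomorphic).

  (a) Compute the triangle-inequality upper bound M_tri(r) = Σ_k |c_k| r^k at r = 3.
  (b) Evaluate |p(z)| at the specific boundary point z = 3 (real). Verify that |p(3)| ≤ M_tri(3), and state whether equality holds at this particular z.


Coefficients: c_0 = -1, c_1 = -3, c_2 = 0, c_3 = 2. Radius r = 3.
Part (a). Triangle bound: M_tri(r) = Σ_k |c_k| r^k
  = |-1|·3^0 + |-3|·3^1 + |0|·3^2 + |2|·3^3
  = 1 + 9 + 0 + 54 = 64.
This bounds M(r) := max_{|z|=r} |p(z)| from above; equality holds iff all terms c_k z^k can be made to align in phase at a single z on |z|=r.
Part (b). At z = 3 (real, on the circle |z| = r):
  p(3) = (-1)·3^0 + (-3)·3^1 + (0)·3^2 + (2)·3^3 = 44.
  |p(3)| = 44.
Check: |p(3)| = 44 ≤ 64 = M_tri(3). ✓ Equality does not hold at z = 3 (the coefficients have mixed signs, so the terms do not all align in phase there).

M_tri(3) = 64; |p(3)| = 44; equality at z=3: no.


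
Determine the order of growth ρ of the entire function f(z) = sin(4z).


sin(w) is a linear combination of e^{iw} and e^{−iw} (or e^w, e^{−w} in the hyperbolic case), so |sin(w)| ≤ e^{|w|}. With w = 4z, |w| ≤ 4|z| + 0 = 4r + 0 on |z| = r, giving M(r) ≤ e^{4r + 0}, so ρ ≤ 1. On a suitable ray (z = it for sin/cos; z = t for sinh/cosh, t real → ∞), |sin(4z)| grows like e^{4|t|}/2, so ρ ≥ 1. Hence ρ = 1.
Therefore ρ = 1.

Order ρ = 1.


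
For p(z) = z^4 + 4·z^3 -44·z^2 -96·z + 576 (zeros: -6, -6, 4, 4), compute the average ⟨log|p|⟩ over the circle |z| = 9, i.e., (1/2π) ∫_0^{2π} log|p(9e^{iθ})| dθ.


Zeros: -6, -6, 4, 4; r = 9.
Inside |z| < r: -6, -6, 4, 4. Outside (|z| ≥ r): ∅.
p(0) = 576, so log|p(0)| = log(576) = 6.3561.
Apply Jensen: I(r) = log|p(0)| + Σ_k log(r/|z_k|), summed over zeros inside |z| < r.
  log(r/|z_k|) for z_k = -6: log(9/6) = 0.4055
  log(r/|z_k|) for z_k = -6: log(9/6) = 0.4055
  log(r/|z_k|) for z_k = 4: log(9/4) = 0.8109
  log(r/|z_k|) for z_k = 4: log(9/4) = 0.8109
Sum over inside zeros: 2.4328.
I(r) = log|p(0)| + (inside sum) = 6.3561 + 2.4328 = 8.7889.
Closed form (all zeros inside, monic): I(r) = n·log(r) = 4·log(9) = 8.7889. ✓

I(r) ≈ 8.7889.


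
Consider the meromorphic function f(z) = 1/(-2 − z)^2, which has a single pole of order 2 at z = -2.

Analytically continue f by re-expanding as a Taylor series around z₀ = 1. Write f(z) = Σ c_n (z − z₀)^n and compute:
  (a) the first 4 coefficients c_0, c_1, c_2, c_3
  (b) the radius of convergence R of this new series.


Let w = z − z₀, so z = z₀ + w.
Then -2 − z = -2 − (z₀ + w) = (-2 − z₀) − w = -3 − w.
f(z) = 1/(-3 − w)^2 = (1/(-3)^2) · (1 − w/(-3))^{−2}.
By the binomial series (1−u)^{−2} = Σ_{n≥0} C(n+1, 1) u^n for |u|<1, with u = w/(-3):
  c_n = C(n+1, 1) / (-3)^(n+2).
  c_0 = 1/(-3)^2 = 1/9.
  c_1 = 2/(-3)^3 = -2/27.
  c_2 = 3/(-3)^4 = 1/27.
  c_3 = 4/(-3)^5 = -4/243.
The series is valid for |w/d| < 1, i.e. |z − z₀| < |d|.
Radius of convergence: R = |-2 − z₀| = |-3| = 3 (distance from z₀ to the singularity z = -2).

c_0 = 1/9, c_1 = -2/27, c_2 = 1/27, c_3 = -4/243; R = 3.


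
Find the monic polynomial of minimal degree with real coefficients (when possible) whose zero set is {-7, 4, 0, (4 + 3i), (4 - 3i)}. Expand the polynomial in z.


The polynomial is p(z) = ∏_{α ∈ S} (z − α), where S = {-7, 4, 0, (4 + 3i), (4 - 3i)}.
Expanding the product yields: p(z) = z^5 -5·z^4 -27·z^3 + 299·z^2 -700·z.
Note conjugate pairs combine to real quadratics: (z − (4+3i))(z − (4−3i)) = z² − 8z + 25.
The resulting polynomial has degree 5 and real coefficients as required.

p(z) = z^5 -5·z^4 -27·z^3 + 299·z^2 -700·z.


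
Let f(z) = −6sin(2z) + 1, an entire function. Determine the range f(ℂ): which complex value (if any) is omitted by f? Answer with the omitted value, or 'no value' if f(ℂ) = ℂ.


Little Picard bounds the complement of f(ℂ) to at most one point.
sin is entire and surjective onto ℂ: for every w ∈ ℂ, sin(ζ) = w has a solution ζ ∈ ℂ (e.g., via the complex inverse arcsin). With ζ = 2z this gives z = ζ/(2). Then -6·sin(2z) takes every value in -6·ℂ = ℂ, and adding 1 is a bijection of ℂ. So f is surjective and omits no value. (Note: only on the real line is sin bounded by [−1, 1].)

Omitted value: no value.


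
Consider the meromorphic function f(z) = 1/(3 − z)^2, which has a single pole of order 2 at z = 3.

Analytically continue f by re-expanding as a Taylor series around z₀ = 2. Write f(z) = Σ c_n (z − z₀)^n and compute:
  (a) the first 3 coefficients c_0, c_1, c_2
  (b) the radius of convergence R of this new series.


Let w = z − z₀, so z = z₀ + w.
Then 3 − z = 3 − (z₀ + w) = (3 − z₀) − w = 1 − w.
f(z) = 1/(1 − w)^2 = (1/(1)^2) · (1 − w/(1))^{−2}.
By the binomial series (1−u)^{−2} = Σ_{n≥0} C(n+1, 1) u^n for |u|<1, with u = w/(1):
  c_n = C(n+1, 1) / (1)^(n+2).
  c_0 = 1/(1)^2 = 1.
  c_1 = 2/(1)^3 = 2.
  c_2 = 3/(1)^4 = 3.
The series is valid for |w/d| < 1, i.e. |z − z₀| < |d|.
Radius of convergence: R = |3 − z₀| = |1| = 1 (distance from z₀ to the singularity z = 3).

c_0 = 1, c_1 = 2, c_2 = 3; R = 1.


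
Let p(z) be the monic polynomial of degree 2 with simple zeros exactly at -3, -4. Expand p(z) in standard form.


The polynomial is p(z) = ∏_{α ∈ S} (z − α), where S = {-3, -4}.
Expanding the product yields: p(z) = z^2 + 7·z + 12.
The resulting polynomial has degree 2 and real coefficients as required.

p(z) = z^2 + 7·z + 12.


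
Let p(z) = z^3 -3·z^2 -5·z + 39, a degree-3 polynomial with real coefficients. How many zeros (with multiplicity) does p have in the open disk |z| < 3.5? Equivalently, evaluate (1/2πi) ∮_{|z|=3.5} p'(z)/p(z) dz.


The zeros of p are: (3 + 2i), (3 - 2i), -3.
Their magnitudes are: 3.606, 3.606, 3.
Zeros with |z| < R = 3.5: -3.
Count = 1.
By the argument principle, (1/2πi) ∮_{|z|=R} p'(z)/p(z) dz equals exactly this count.

Number of zeros inside |z| < 3.5: 1.


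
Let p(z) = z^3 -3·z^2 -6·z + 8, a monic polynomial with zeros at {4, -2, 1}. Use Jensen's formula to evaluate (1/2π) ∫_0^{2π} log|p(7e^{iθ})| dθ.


Zeros: -2, 1, 4; r = 7.
Inside |z| < r: -2, 1, 4. Outside (|z| ≥ r): ∅.
p(0) = 8, so log|p(0)| = log(8) = 2.0794.
Apply Jensen: I(r) = log|p(0)| + Σ_k log(r/|z_k|), summed over zeros inside |z| < r.
  log(r/|z_k|) for z_k = 4: log(7/4) = 0.5596
  log(r/|z_k|) for z_k = -2: log(7/2) = 1.2528
  log(r/|z_k|) for z_k = 1: log(7/1) = 1.9459
Sum over inside zeros: 3.7583.
I(r) = log|p(0)| + (inside sum) = 2.0794 + 3.7583 = 5.8377.
Closed form (all zeros inside, monic): I(r) = n·log(r) = 3·log(7) = 5.8377. ✓

I(r) ≈ 5.8377.


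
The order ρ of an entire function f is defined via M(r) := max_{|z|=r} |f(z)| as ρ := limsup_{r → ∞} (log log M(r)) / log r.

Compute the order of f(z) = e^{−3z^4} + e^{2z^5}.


Each summand is entire of order 4 and 5 respectively (as in the single-exponential case). The order of a sum is at most the max of the orders, so ρ ≤ 5. For the lower bound: on |z|=r choose arg z so that 2z^5 is real positive; then |e^{2z^5}| = e^{2r^5} while |e^{-3z^4}| ≤ e^{3r^4} = o(e^{2r^5}). So |f| ≥ e^{2r^5}(1 − o(1)) and ρ ≥ 5. Hence ρ = max(4, 5) = 5.
Therefore ρ = 5.

Order ρ = 5.


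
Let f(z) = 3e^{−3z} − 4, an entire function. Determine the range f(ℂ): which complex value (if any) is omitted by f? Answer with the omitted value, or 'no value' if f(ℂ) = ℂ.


Little Picard bounds the complement of f(ℂ) to at most one point.
e^{−3z} is never zero on ℂ, so 3·e^{−3z} takes every value in ℂ ∖ {0}. Adding -4 shifts the range to ℂ ∖ {-4}. Thus f omits exactly the value -4.

Omitted value: -4.


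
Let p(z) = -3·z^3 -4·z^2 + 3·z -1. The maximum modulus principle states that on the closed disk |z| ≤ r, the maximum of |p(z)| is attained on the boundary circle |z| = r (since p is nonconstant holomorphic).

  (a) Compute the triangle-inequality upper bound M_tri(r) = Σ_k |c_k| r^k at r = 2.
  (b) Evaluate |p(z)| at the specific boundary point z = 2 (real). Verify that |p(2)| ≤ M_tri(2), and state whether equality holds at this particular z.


Coefficients: c_0 = -1, c_1 = 3, c_2 = -4, c_3 = -3. Radius r = 2.
Part (a). Triangle bound: M_tri(r) = Σ_k |c_k| r^k
  = |-1|·2^0 + |3|·2^1 + |-4|·2^2 + |-3|·2^3
  = 1 + 6 + 16 + 24 = 47.
This bounds M(r) := max_{|z|=r} |p(z)| from above; equality holds iff all terms c_k z^k can be made to align in phase at a single z on |z|=r.
Part (b). At z = 2 (real, on the circle |z| = r):
  p(2) = (-1)·2^0 + (3)·2^1 + (-4)·2^2 + (-3)·2^3 = -35.
  |p(2)| = 35.
Check: |p(2)| = 35 ≤ 47 = M_tri(2). ✓ Equality does not hold at z = 2 (the coefficients have mixed signs, so the terms do not all align in phase there).

M_tri(2) = 47; |p(2)| = 35; equality at z=2: no.


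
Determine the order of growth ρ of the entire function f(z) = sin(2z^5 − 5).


Write sin(w) = (e^{iw} ± e^{−iw})/(2 or 2i), so |sin(w)| ≤ e^{|w|}. With w = 2z^5 − 5, |w| ≤ 2r^5 + 5 on |z|=r, giving M(r) ≤ e^{2r^5 + 5} and ρ ≤ 5. For the lower bound, choose z on |z|=r with 2z^5 purely imaginary of modulus 2r^5; then |sin(2z^5 − 5)| grows like e^{2r^5}/2, so ρ ≥ 5. Hence ρ = 5.
Therefore ρ = 5.

Order ρ = 5.


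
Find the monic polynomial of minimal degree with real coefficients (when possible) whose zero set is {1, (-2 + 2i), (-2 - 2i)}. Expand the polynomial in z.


The polynomial is p(z) = ∏_{α ∈ S} (z − α), where S = {1, (-2 + 2i), (-2 - 2i)}.
Expanding the product yields: p(z) = z^3 + 3·z^2 + 4·z -8.
Note conjugate pairs combine to real quadratics: (z − (-2+2i))(z − (-2−2i)) = z² + 4z + 8.
The resulting polynomial has degree 3 and real coefficients as required.

p(z) = z^3 + 3·z^2 + 4·z -8.


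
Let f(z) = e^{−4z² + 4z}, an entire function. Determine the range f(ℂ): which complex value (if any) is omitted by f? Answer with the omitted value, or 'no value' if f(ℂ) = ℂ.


Little Picard bounds the complement of f(ℂ) to at most one point.
The exponent g(z) = −4z² + 4z is a nonconstant polynomial, hence surjective onto ℂ. So e^{g(z)} takes every value in {e^w : w ∈ ℂ} = ℂ ∖ {0}. Adding 0 shifts the range to ℂ ∖ {0}. f omits exactly 0.

Omitted value: 0.


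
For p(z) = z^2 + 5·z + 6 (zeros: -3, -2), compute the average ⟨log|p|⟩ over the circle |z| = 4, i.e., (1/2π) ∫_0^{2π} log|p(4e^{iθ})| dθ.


Zeros: -3, -2; r = 4.
Inside |z| < r: -3, -2. Outside (|z| ≥ r): ∅.
p(0) = 6, so log|p(0)| = log(6) = 1.7918.
Apply Jensen: I(r) = log|p(0)| + Σ_k log(r/|z_k|), summed over zeros inside |z| < r.
  log(r/|z_k|) for z_k = -3: log(4/3) = 0.2877
  log(r/|z_k|) for z_k = -2: log(4/2) = 0.6931
Sum over inside zeros: 0.9808.
I(r) = log|p(0)| + (inside sum) = 1.7918 + 0.9808 = 2.7726.
Closed form (all zeros inside, monic): I(r) = n·log(r) = 2·log(4) = 2.7726. ✓

I(r) ≈ 2.7726.


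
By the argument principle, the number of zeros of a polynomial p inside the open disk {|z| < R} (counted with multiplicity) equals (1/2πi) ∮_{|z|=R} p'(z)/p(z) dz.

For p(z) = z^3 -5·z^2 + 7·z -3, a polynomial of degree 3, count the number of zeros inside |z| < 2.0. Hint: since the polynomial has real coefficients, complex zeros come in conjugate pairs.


The zeros of p are: 1, 1, 3.
Their magnitudes are: 1, 1, 3.
Zeros with |z| < R = 2.0: 1, 1.
Count = 2.
By the argument principle, (1/2πi) ∮_{|z|=R} p'(z)/p(z) dz equals exactly this count.

Number of zeros inside |z| < 2.0: 2.


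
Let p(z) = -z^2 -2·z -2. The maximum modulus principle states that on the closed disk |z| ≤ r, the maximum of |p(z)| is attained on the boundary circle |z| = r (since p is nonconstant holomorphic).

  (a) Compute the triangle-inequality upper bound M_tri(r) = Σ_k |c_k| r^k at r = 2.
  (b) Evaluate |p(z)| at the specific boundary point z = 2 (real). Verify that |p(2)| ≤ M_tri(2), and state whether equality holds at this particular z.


Coefficients: c_0 = -2, c_1 = -2, c_2 = -1. Radius r = 2.
Part (a). Triangle bound: M_tri(r) = Σ_k |c_k| r^k
  = |-2|·2^0 + |-2|·2^1 + |-1|·2^2
  = 2 + 4 + 4 = 10.
This bounds M(r) := max_{|z|=r} |p(z)| from above; equality holds iff all terms c_k z^k can be made to align in phase at a single z on |z|=r.
Part (b). At z = 2 (real, on the circle |z| = r):
  p(2) = (-2)·2^0 + (-2)·2^1 + (-1)·2^2 = -10.
  |p(2)| = 10.
Since all nonzero coefficients share the same sign, |p(2)| = 10 = M_tri(2); the triangle bound is attained at z = 2, so in fact M(r) = 10.

M_tri(2) = 10; |p(2)| = 10; equality at z=2: yes.


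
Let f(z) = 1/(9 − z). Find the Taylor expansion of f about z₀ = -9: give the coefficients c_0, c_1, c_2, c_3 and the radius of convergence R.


Let w = z − z₀, so z = z₀ + w.
Then 9 − z = 9 − (z₀ + w) = (9 − z₀) − w = 18 − w.
f(z) = 1/(18 − w) = (1/(18)) · 1/(1 − w/(18)) = Σ_{n≥0} w^n / (18)^(n+1).
So c_n = 1/(18)^(n+1):
  c_0 = 1/(18)^1 = 1/18.
  c_1 = 1/(18)^2 = 1/324.
  c_2 = 1/(18)^3 = 1/5832.
  c_3 = 1/(18)^4 = 1/104976.
The series is valid for |w/d| < 1, i.e. |z − z₀| < |d|.
Radius of convergence: R = |9 − z₀| = |18| = 18 (distance from z₀ to the singularity z = 9).

c_0 = 1/18, c_1 = 1/324, c_2 = 1/5832, c_3 = 1/104976; R = 18.


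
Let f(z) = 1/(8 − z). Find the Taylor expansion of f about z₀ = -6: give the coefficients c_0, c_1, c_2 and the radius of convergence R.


Let w = z − z₀, so z = z₀ + w.
Then 8 − z = 8 − (z₀ + w) = (8 − z₀) − w = 14 − w.
f(z) = 1/(14 − w) = (1/(14)) · 1/(1 − w/(14)) = Σ_{n≥0} w^n / (14)^(n+1).
So c_n = 1/(14)^(n+1):
  c_0 = 1/(14)^1 = 1/14.
  c_1 = 1/(14)^2 = 1/196.
  c_2 = 1/(14)^3 = 1/2744.
The series is valid for |w/d| < 1, i.e. |z − z₀| < |d|.
Radius of convergence: R = |8 − z₀| = |14| = 14 (distance from z₀ to the singularity z = 8).

c_0 = 1/14, c_1 = 1/196, c_2 = 1/2744; R = 14.


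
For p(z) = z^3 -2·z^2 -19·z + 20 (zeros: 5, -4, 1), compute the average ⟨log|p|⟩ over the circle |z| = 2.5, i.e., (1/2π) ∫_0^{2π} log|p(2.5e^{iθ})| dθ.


Zeros: -4, 1, 5; r = 2.5.
Inside |z| < r: 1. Outside (|z| ≥ r): -4, 5.
p(0) = 20, so log|p(0)| = log(20) = 2.9957.
Apply Jensen: I(r) = log|p(0)| + Σ_k log(r/|z_k|), summed over zeros inside |z| < r.
  log(r/|z_k|) for z_k = 1: log(2.5/1) = 0.9163
  Outside zeros (-4, 5) contribute nothing to the Jensen sum.
Sum over inside zeros: 0.9163.
I(r) = log|p(0)| + (inside sum) = 2.9957 + 0.9163 = 3.9120.
Note: since some zeros are outside |z| ≤ r, the simplified n·log(r) form does NOT apply — only the inside zeros contribute.

I(r) ≈ 3.9120.


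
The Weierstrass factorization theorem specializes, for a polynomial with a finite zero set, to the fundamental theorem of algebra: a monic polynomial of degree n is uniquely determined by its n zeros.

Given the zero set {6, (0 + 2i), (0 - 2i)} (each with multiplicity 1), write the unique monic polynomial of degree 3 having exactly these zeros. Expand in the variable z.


The polynomial is p(z) = ∏_{α ∈ S} (z − α), where S = {6, (0 + 2i), (0 - 2i)}.
Expanding the product yields: p(z) = z^3 -6·z^2 + 4·z -24.
Note conjugate pairs combine to real quadratics: (z − (0+2i))(z − (0−2i)) = z² + 4.
The resulting polynomial has degree 3 and real coefficients as required.

p(z) = z^3 -6·z^2 + 4·z -24.


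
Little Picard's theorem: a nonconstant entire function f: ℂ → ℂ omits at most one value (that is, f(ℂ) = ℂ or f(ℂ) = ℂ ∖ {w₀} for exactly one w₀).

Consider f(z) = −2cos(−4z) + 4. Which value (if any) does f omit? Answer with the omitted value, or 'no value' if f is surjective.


Little Picard bounds the complement of f(ℂ) to at most one point.
cos is entire and surjective onto ℂ: for every w ∈ ℂ, cos(ζ) = w has a solution ζ ∈ ℂ (e.g., via the complex inverse arccos). With ζ = −4z this gives z = ζ/(-4). Then -2·cos(−4z) takes every value in -2·ℂ = ℂ, and adding 4 is a bijection of ℂ. So f is surjective and omits no value. (Note: only on the real line is cos bounded by [−1, 1].)

Omitted value: no value.


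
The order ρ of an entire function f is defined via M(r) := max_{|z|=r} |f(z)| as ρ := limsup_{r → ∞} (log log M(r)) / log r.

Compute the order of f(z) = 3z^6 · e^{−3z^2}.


M(r) = max_{|z|=r} |3|·|z|^6·|e^{−3z^2}| = 3·r^6 · e^{3r^2} (the factors attain their maxima compatibly on |z|=r). Then log M(r) = log 3 + 6·log r + 3r^2, dominated by the last term, so log log M(r) ~ 2·log r. The polynomial factor 3z^6 contributes only a log r term and does not affect the order. ρ = 2.
Therefore ρ = 2.

Order ρ = 2.


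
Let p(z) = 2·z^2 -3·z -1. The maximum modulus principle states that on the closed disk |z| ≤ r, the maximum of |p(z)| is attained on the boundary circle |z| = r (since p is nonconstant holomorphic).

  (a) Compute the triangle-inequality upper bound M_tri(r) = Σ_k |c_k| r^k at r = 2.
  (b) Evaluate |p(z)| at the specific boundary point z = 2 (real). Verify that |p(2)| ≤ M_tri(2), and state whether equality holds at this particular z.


Coefficients: c_0 = -1, c_1 = -3, c_2 = 2. Radius r = 2.
Part (a). Triangle bound: M_tri(r) = Σ_k |c_k| r^k
  = |-1|·2^0 + |-3|·2^1 + |2|·2^2
  = 1 + 6 + 8 = 15.
This bounds M(r) := max_{|z|=r} |p(z)| from above; equality holds iff all terms c_k z^k can be made to align in phase at a single z on |z|=r.
Part (b). At z = 2 (real, on the circle |z| = r):
  p(2) = (-1)·2^0 + (-3)·2^1 + (2)·2^2 = 1.
  |p(2)| = 1.
Check: |p(2)| = 1 ≤ 15 = M_tri(2). ✓ Equality does not hold at z = 2 (the coefficients have mixed signs, so the terms do not all align in phase there).

M_tri(2) = 15; |p(2)| = 1; equality at z=2: no.


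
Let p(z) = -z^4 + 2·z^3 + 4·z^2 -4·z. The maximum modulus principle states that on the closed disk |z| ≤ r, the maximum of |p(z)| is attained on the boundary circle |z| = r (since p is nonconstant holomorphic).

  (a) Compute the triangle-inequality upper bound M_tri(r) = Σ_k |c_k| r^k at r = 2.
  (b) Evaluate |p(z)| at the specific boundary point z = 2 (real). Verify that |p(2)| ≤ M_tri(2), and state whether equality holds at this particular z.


Coefficients: c_0 = 0, c_1 = -4, c_2 = 4, c_3 = 2, c_4 = -1. Radius r = 2.
Part (a). Triangle bound: M_tri(r) = Σ_k |c_k| r^k
  = |0|·2^0 + |-4|·2^1 + |4|·2^2 + |2|·2^3 + |-1|·2^4
  = 0 + 8 + 16 + 16 + 16 = 56.
This bounds M(r) := max_{|z|=r} |p(z)| from above; equality holds iff all terms c_k z^k can be made to align in phase at a single z on |z|=r.
Part (b). At z = 2 (real, on the circle |z| = r):
  p(2) = (0)·2^0 + (-4)·2^1 + (4)·2^2 + (2)·2^3 + (-1)·2^4 = 8.
  |p(2)| = 8.
Check: |p(2)| = 8 ≤ 56 = M_tri(2). ✓ Equality does not hold at z = 2 (the coefficients have mixed signs, so the terms do not all align in phase there).

M_tri(2) = 56; |p(2)| = 8; equality at z=2: no.


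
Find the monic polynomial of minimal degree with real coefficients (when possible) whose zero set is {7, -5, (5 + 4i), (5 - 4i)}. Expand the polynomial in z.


The polynomial is p(z) = ∏_{α ∈ S} (z − α), where S = {7, -5, (5 + 4i), (5 - 4i)}.
Expanding the product yields: p(z) = z^4 -12·z^3 + 26·z^2 + 268·z -1435.
Note conjugate pairs combine to real quadratics: (z − (5+4i))(z − (5−4i)) = z² − 10z + 41.
The resulting polynomial has degree 4 and real coefficients as required.

p(z) = z^4 -12·z^3 + 26·z^2 + 268·z -1435.


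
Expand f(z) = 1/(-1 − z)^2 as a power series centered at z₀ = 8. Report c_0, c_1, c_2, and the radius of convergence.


Let w = z − z₀, so z = z₀ + w.
Then -1 − z = -1 − (z₀ + w) = (-1 − z₀) − w = -9 − w.
f(z) = 1/(-9 − w)^2 = (1/(-9)^2) · (1 − w/(-9))^{−2}.
By the binomial series (1−u)^{−2} = Σ_{n≥0} C(n+1, 1) u^n for |u|<1, with u = w/(-9):
  c_n = C(n+1, 1) / (-9)^(n+2).
  c_0 = 1/(-9)^2 = 1/81.
  c_1 = 2/(-9)^3 = -2/729.
  c_2 = 3/(-9)^4 = 1/2187.
The series is valid for |w/d| < 1, i.e. |z − z₀| < |d|.
Radius of convergence: R = |-1 − z₀| = |-9| = 9 (distance from z₀ to the singularity z = -1).

c_0 = 1/81, c_1 = -2/729, c_2 = 1/2187; R = 9.


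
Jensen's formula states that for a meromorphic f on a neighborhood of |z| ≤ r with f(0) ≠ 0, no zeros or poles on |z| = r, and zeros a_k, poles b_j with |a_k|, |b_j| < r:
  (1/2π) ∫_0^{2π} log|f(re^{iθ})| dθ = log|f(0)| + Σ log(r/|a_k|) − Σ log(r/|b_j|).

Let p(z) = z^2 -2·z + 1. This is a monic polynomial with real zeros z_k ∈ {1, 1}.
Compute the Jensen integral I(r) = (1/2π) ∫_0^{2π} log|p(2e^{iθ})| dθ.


Zeros: 1, 1; r = 2.
Inside |z| < r: 1, 1. Outside (|z| ≥ r): ∅.
p(0) = 1, so log|p(0)| = log(1) = 0.0000.
Apply Jensen: I(r) = log|p(0)| + Σ_k log(r/|z_k|), summed over zeros inside |z| < r.
  log(r/|z_k|) for z_k = 1: log(2/1) = 0.6931
  log(r/|z_k|) for z_k = 1: log(2/1) = 0.6931
Sum over inside zeros: 1.3863.
I(r) = log|p(0)| + (inside sum) = 0.0000 + 1.3863 = 1.3863.
Closed form (all zeros inside, monic): I(r) = n·log(r) = 2·log(2) = 1.3863. ✓

I(r) ≈ 1.3863.


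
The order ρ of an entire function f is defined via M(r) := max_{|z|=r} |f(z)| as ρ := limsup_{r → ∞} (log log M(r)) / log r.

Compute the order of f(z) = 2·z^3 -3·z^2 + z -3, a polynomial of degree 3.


|f(z)| ≤ Σ|c_k|·r^k = O(r^3) as r → ∞. Polynomial growth is O(e^{r^ε}) for every ε > 0 (since r^3/e^{r^ε} → 0), so ρ ≤ ε for all ε > 0, i.e. ρ = 0. Every nonconstant polynomial has order 0.
Therefore ρ = 0.

Order ρ = 0.


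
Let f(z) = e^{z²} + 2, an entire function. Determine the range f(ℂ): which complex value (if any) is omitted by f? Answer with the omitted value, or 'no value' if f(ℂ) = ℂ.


Little Picard bounds the complement of f(ℂ) to at most one point.
The exponent g(z) = z² is a nonconstant polynomial, hence surjective onto ℂ. So e^{g(z)} takes every value in {e^w : w ∈ ℂ} = ℂ ∖ {0}. Adding 2 shifts the range to ℂ ∖ {2}. f omits exactly 2.

Omitted value: 2.


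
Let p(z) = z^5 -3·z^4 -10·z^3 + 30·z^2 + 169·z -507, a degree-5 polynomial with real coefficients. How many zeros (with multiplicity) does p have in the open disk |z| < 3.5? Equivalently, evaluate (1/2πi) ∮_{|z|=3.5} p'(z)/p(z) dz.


The zeros of p are: 3, (3 + 2i), (3 - 2i), (-3 + 2i), (-3 - 2i).
Their magnitudes are: 3, 3.606, 3.606, 3.606, 3.606.
Zeros with |z| < R = 3.5: 3.
Count = 1.
By the argument principle, (1/2πi) ∮_{|z|=R} p'(z)/p(z) dz equals exactly this count.

Number of zeros inside |z| < 3.5: 1.


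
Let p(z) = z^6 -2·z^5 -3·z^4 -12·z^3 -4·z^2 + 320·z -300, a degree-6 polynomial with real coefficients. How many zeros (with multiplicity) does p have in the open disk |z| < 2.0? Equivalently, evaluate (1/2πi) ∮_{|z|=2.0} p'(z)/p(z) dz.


The zeros of p are: -3, (3 + 1i), (3 - 1i), (-1 + 3i), (-1 - 3i), 1.
Their magnitudes are: 3, 3.162, 3.162, 3.162, 3.162, 1.
Zeros with |z| < R = 2.0: 1.
Count = 1.
By the argument principle, (1/2πi) ∮_{|z|=R} p'(z)/p(z) dz equals exactly this count.

Number of zeros inside |z| < 2.0: 1.


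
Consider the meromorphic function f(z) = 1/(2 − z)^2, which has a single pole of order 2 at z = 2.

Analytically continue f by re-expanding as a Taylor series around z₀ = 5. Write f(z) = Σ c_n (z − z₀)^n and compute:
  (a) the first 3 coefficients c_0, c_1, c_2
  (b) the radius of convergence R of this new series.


Let w = z − z₀, so z = z₀ + w.
Then 2 − z = 2 − (z₀ + w) = (2 − z₀) − w = -3 − w.
f(z) = 1/(-3 − w)^2 = (1/(-3)^2) · (1 − w/(-3))^{−2}.
By the binomial series (1−u)^{−2} = Σ_{n≥0} C(n+1, 1) u^n for |u|<1, with u = w/(-3):
  c_n = C(n+1, 1) / (-3)^(n+2).
  c_0 = 1/(-3)^2 = 1/9.
  c_1 = 2/(-3)^3 = -2/27.
  c_2 = 3/(-3)^4 = 1/27.
The series is valid for |w/d| < 1, i.e. |z − z₀| < |d|.
Radius of convergence: R = |2 − z₀| = |-3| = 3 (distance from z₀ to the singularity z = 2).

c_0 = 1/9, c_1 = -2/27, c_2 = 1/27; R = 3.


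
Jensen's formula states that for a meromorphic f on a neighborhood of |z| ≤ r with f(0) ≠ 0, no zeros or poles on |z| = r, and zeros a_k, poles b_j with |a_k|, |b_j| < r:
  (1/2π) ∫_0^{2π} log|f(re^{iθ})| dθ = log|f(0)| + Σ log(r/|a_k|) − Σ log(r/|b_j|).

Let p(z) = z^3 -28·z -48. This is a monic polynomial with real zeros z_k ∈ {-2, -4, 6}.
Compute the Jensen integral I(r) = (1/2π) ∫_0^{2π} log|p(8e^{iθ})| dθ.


Zeros: -4, -2, 6; r = 8.
Inside |z| < r: -4, -2, 6. Outside (|z| ≥ r): ∅.
p(0) = -48, so log|p(0)| = log(48) = 3.8712.
Apply Jensen: I(r) = log|p(0)| + Σ_k log(r/|z_k|), summed over zeros inside |z| < r.
  log(r/|z_k|) for z_k = -2: log(8/2) = 1.3863
  log(r/|z_k|) for z_k = -4: log(8/4) = 0.6931
  log(r/|z_k|) for z_k = 6: log(8/6) = 0.2877
Sum over inside zeros: 2.3671.
I(r) = log|p(0)| + (inside sum) = 3.8712 + 2.3671 = 6.2383.
Closed form (all zeros inside, monic): I(r) = n·log(r) = 3·log(8) = 6.2383. ✓

I(r) ≈ 6.2383.


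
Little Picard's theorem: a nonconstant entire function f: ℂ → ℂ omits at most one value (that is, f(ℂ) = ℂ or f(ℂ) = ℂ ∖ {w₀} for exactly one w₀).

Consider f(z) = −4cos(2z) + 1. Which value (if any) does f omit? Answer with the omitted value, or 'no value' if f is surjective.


Little Picard bounds the complement of f(ℂ) to at most one point.
cos is entire and surjective onto ℂ: for every w ∈ ℂ, cos(ζ) = w has a solution ζ ∈ ℂ (e.g., via the complex inverse arccos). With ζ = 2z this gives z = ζ/(2). Then -4·cos(2z) takes every value in -4·ℂ = ℂ, and adding 1 is a bijection of ℂ. So f is surjective and omits no value. (Note: only on the real line is cos bounded by [−1, 1].)

Omitted value: no value.


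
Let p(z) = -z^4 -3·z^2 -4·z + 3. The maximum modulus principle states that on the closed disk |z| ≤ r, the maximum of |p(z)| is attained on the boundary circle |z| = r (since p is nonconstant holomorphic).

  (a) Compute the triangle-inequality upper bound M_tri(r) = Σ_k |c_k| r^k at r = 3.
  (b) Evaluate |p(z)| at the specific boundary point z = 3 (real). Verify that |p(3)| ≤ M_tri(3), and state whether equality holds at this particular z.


Coefficients: c_0 = 3, c_1 = -4, c_2 = -3, c_3 = 0, c_4 = -1. Radius r = 3.
Part (a). Triangle bound: M_tri(r) = Σ_k |c_k| r^k
  = |3|·3^0 + |-4|·3^1 + |-3|·3^2 + |0|·3^3 + |-1|·3^4
  = 3 + 12 + 27 + 0 + 81 = 123.
This bounds M(r) := max_{|z|=r} |p(z)| from above; equality holds iff all terms c_k z^k can be made to align in phase at a single z on |z|=r.
Part (b). At z = 3 (real, on the circle |z| = r):
  p(3) = (3)·3^0 + (-4)·3^1 + (-3)·3^2 + (0)·3^3 + (-1)·3^4 = -117.
  |p(3)| = 117.
Check: |p(3)| = 117 ≤ 123 = M_tri(3). ✓ Equality does not hold at z = 3 (the coefficients have mixed signs, so the terms do not all align in phase there).

M_tri(3) = 123; |p(3)| = 117; equality at z=3: no.


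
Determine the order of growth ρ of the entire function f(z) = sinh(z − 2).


sinh(w) is a linear combination of e^{iw} and e^{−iw} (or e^w, e^{−w} in the hyperbolic case), so |sinh(w)| ≤ e^{|w|}. With w = z − 2, |w| ≤ 1|z| + 2 = 1r + 2 on |z| = r, giving M(r) ≤ e^{1r + 2}, so ρ ≤ 1. On a suitable ray (z = it for sin/cos; z = t for sinh/cosh, t real → ∞), |sinh(z − 2)| grows like e^{1|t|}/2, so ρ ≥ 1. Hence ρ = 1.
Therefore ρ = 1.

Order ρ = 1.


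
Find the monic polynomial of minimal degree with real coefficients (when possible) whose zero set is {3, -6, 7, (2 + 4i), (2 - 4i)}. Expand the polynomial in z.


The polynomial is p(z) = ∏_{α ∈ S} (z − α), where S = {3, -6, 7, (2 + 4i), (2 - 4i)}.
Expanding the product yields: p(z) = z^5 -8·z^4 -3·z^3 + 202·z^2 -1284·z + 2520.
Note conjugate pairs combine to real quadratics: (z − (2+4i))(z − (2−4i)) = z² − 4z + 20.
The resulting polynomial has degree 5 and real coefficients as required.

p(z) = z^5 -8·z^4 -3·z^3 + 202·z^2 -1284·z + 2520.


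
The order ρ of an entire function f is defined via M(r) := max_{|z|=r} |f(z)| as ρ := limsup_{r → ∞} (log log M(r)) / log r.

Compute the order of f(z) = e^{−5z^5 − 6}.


|e^{−5z^5 − 6}| = e^{Re(-5·z^5) + -6} ≤ e^{5|z|^5 + -6} = e^{5r^5 + -6} on |z| = r, so ρ ≤ 5. Choosing z on |z|=r so that -5·z^5 is real positive (always possible by picking arg z appropriately) gives |f(z)| = e^{5r^5 + -6}, matching the bound. The additive constant -6 does not affect log log M(r) ~ 5·log r. Hence ρ = 5.
Therefore ρ = 5.

Order ρ = 5.


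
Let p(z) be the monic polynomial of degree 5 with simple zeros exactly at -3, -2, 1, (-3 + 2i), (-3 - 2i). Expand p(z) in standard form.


The polynomial is p(z) = ∏_{α ∈ S} (z − α), where S = {-3, -2, 1, (-3 + 2i), (-3 - 2i)}.
Expanding the product yields: p(z) = z^5 + 10·z^4 + 38·z^3 + 52·z^2 -23·z -78.
Note conjugate pairs combine to real quadratics: (z − (-3+2i))(z − (-3−2i)) = z² + 6z + 13.
The resulting polynomial has degree 5 and real coefficients as required.

p(z) = z^5 + 10·z^4 + 38·z^3 + 52·z^2 -23·z -78.


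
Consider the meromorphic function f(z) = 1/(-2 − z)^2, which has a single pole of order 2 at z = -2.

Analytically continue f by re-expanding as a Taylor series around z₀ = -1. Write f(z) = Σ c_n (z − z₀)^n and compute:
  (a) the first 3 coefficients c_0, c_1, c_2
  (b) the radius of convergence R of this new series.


Let w = z − z₀, so z = z₀ + w.
Then -2 − z = -2 − (z₀ + w) = (-2 − z₀) − w = -1 − w.
f(z) = 1/(-1 − w)^2 = (1/(-1)^2) · (1 − w/(-1))^{−2}.
By the binomial series (1−u)^{−2} = Σ_{n≥0} C(n+1, 1) u^n for |u|<1, with u = w/(-1):
  c_n = C(n+1, 1) / (-1)^(n+2).
  c_0 = 1/(-1)^2 = 1.
  c_1 = 2/(-1)^3 = -2.
  c_2 = 3/(-1)^4 = 3.
The series is valid for |w/d| < 1, i.e. |z − z₀| < |d|.
Radius of convergence: R = |-2 − z₀| = |-1| = 1 (distance from z₀ to the singularity z = -2).

c_0 = 1, c_1 = -2, c_2 = 3; R = 1.


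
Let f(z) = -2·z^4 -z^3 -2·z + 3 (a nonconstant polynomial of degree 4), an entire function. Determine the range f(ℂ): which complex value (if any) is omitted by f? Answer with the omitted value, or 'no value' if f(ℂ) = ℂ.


Little Picard bounds the complement of f(ℂ) to at most one point.
For every w ∈ ℂ, the equation p(z) − w = 0 is a nonconstant polynomial in z and hence has at least one root by the fundamental theorem of algebra. So p is surjective onto ℂ, omitting no value.

Omitted value: no value.


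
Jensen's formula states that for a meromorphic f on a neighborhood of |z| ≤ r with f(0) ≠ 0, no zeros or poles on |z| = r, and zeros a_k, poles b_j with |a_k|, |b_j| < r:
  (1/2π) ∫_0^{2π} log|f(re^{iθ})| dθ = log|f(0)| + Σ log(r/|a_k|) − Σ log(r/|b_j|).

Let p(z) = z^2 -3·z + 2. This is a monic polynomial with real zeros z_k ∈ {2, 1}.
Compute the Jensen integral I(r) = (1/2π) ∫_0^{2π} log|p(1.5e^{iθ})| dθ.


Zeros: 1, 2; r = 1.5.
Inside |z| < r: 1. Outside (|z| ≥ r): 2.
p(0) = 2, so log|p(0)| = log(2) = 0.6931.
Apply Jensen: I(r) = log|p(0)| + Σ_k log(r/|z_k|), summed over zeros inside |z| < r.
  log(r/|z_k|) for z_k = 1: log(1.5/1) = 0.4055
  Outside zeros (2) contribute nothing to the Jensen sum.
Sum over inside zeros: 0.4055.
I(r) = log|p(0)| + (inside sum) = 0.6931 + 0.4055 = 1.0986.
Note: since some zeros are outside |z| ≤ r, the simplified n·log(r) form does NOT apply — only the inside zeros contribute.

I(r) ≈ 1.0986.


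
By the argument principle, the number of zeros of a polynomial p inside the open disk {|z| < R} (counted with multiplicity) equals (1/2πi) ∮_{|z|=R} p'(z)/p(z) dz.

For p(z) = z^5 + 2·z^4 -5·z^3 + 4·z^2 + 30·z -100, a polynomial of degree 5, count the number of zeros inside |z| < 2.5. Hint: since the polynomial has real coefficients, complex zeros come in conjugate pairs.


The zeros of p are: (-3 + 1i), (-3 - 1i), 2, (1 + 2i), (1 - 2i).
Their magnitudes are: 3.162, 3.162, 2, 2.236, 2.236.
Zeros with |z| < R = 2.5: 2, (1 + 2i), (1 - 2i).
Count = 3.
By the argument principle, (1/2πi) ∮_{|z|=R} p'(z)/p(z) dz equals exactly this count.

Number of zeros inside |z| < 2.5: 3.


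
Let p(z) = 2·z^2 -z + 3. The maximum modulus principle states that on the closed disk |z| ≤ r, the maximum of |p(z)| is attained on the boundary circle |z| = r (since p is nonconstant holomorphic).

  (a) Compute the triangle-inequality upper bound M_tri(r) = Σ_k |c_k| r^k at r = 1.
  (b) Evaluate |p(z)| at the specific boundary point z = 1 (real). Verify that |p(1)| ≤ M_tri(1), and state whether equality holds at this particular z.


Coefficients: c_0 = 3, c_1 = -1, c_2 = 2. Radius r = 1.
Part (a). Triangle bound: M_tri(r) = Σ_k |c_k| r^k
  = |3|·1^0 + |-1|·1^1 + |2|·1^2
  = 3 + 1 + 2 = 6.
This bounds M(r) := max_{|z|=r} |p(z)| from above; equality holds iff all terms c_k z^k can be made to align in phase at a single z on |z|=r.
Part (b). At z = 1 (real, on the circle |z| = r):
  p(1) = (3)·1^0 + (-1)·1^1 + (2)·1^2 = 4.
  |p(1)| = 4.
Check: |p(1)| = 4 ≤ 6 = M_tri(1). ✓ Equality does not hold at z = 1 (the coefficients have mixed signs, so the terms do not all align in phase there).

M_tri(1) = 6; |p(1)| = 4; equality at z=1: no.


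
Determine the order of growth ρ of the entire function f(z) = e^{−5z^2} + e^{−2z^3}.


Each summand is entire of order 2 and 3 respectively (as in the single-exponential case). The order of a sum is at most the max of the orders, so ρ ≤ 3. For the lower bound: on |z|=r choose arg z so that -2z^3 is real positive; then |e^{-2z^3}| = e^{2r^3} while |e^{-5z^2}| ≤ e^{5r^2} = o(e^{2r^3}). So |f| ≥ e^{2r^3}(1 − o(1)) and ρ ≥ 3. Hence ρ = max(2, 3) = 3.
Therefore ρ = 3.

Order ρ = 3.


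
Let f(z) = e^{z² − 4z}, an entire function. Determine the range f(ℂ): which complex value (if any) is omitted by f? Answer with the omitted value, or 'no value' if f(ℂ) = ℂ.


Little Picard bounds the complement of f(ℂ) to at most one point.
The exponent g(z) = z² − 4z is a nonconstant polynomial, hence surjective onto ℂ. So e^{g(z)} takes every value in {e^w : w ∈ ℂ} = ℂ ∖ {0}. Adding 0 shifts the range to ℂ ∖ {0}. f omits exactly 0.

Omitted value: 0.


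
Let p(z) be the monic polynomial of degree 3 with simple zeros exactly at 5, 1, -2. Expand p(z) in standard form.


The polynomial is p(z) = ∏_{α ∈ S} (z − α), where S = {5, 1, -2}.
Expanding the product yields: p(z) = z^3 -4·z^2 -7·z + 10.
The resulting polynomial has degree 3 and real coefficients as required.

p(z) = z^3 -4·z^2 -7·z + 10.


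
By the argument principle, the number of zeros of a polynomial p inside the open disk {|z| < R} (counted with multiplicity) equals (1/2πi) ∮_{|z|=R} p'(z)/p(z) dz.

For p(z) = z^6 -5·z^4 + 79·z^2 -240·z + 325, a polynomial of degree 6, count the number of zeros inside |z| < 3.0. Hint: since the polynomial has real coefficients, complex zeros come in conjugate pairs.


The zeros of p are: (-3 + 2i), (-3 - 2i), (2 + 1i), (2 - 1i), (1 + 2i), (1 - 2i).
Their magnitudes are: 3.606, 3.606, 2.236, 2.236, 2.236, 2.236.
Zeros with |z| < R = 3.0: (2 + 1i), (2 - 1i), (1 + 2i), (1 - 2i).
Count = 4.
By the argument principle, (1/2πi) ∮_{|z|=R} p'(z)/p(z) dz equals exactly this count.

Number of zeros inside |z| < 3.0: 4.
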